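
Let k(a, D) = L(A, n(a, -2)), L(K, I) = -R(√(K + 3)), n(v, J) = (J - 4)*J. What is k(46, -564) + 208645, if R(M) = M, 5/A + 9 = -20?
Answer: 208645 - √2378/29 ≈ 2.0864e+5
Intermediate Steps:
n(v, J) = J*(-4 + J) (n(v, J) = (-4 + J)*J = J*(-4 + J))
A = -5/29 (A = 5/(-9 - 20) = 5/(-29) = 5*(-1/29) = -5/29 ≈ -0.17241)
L(K, I) = -√(3 + K) (L(K, I) = -√(K + 3) = -√(3 + K))
k(a, D) = -√2378/29 (k(a, D) = -√(3 - 5/29) = -√(82/29) = -√2378/29)
k(46, -564) + 208645 = -√2378/29 + 208645 = 208645 - √2378/29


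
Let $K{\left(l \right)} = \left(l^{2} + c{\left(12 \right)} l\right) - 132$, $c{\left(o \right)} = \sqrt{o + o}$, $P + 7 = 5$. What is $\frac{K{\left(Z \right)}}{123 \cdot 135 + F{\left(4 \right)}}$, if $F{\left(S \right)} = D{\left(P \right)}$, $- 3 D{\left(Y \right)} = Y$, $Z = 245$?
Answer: $\frac{179679}{49817} + \frac{1470 \sqrt{6}}{49817} \approx 3.6791$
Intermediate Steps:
$P = -2$ ($P = -7 + 5 = -2$)
$D{\left(Y \right)} = - \frac{Y}{3}$
$F{\left(S \right)} = \frac{2}{3}$ ($F{\left(S \right)} = \left(- \frac{1}{3}\right) \left(-2\right) = \frac{2}{3}$)
$c{\left(o \right)} = \sqrt{2} \sqrt{o}$ ($c{\left(o \right)} = \sqrt{2 o} = \sqrt{2} \sqrt{o}$)
$K{\left(l \right)} = -132 + l^{2} + 2 l \sqrt{6}$ ($K{\left(l \right)} = \left(l^{2} + \sqrt{2} \sqrt{12} l\right) - 132 = \left(l^{2} + \sqrt{2} \cdot 2 \sqrt{3} l\right) - 132 = \left(l^{2} + 2 \sqrt{6} l\right) - 132 = \left(l^{2} + 2 l \sqrt{6}\right) - 132 = -132 + l^{2} + 2 l \sqrt{6}$)
$\frac{K{\left(Z \right)}}{123 \cdot 135 + F{\left(4 \right)}} = \frac{-132 + 245^{2} + 2 \cdot 245 \sqrt{6}}{123 \cdot 135 + \frac{2}{3}} = \frac{-132 + 60025 + 490 \sqrt{6}}{16605 + \frac{2}{3}} = \frac{59893 + 490 \sqrt{6}}{\frac{49817}{3}} = \left(59893 + 490 \sqrt{6}\right) \frac{3}{49817} = \frac{179679}{49817} + \frac{1470 \sqrt{6}}{49817}$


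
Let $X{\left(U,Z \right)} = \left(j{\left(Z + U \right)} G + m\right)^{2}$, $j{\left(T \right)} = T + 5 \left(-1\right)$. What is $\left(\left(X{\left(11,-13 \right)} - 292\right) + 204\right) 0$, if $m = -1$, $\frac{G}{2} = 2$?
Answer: $0$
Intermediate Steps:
$G = 4$ ($G = 2 \cdot 2 = 4$)
$j{\left(T \right)} = -5 + T$ ($j{\left(T \right)} = T - 5 = -5 + T$)
$X{\left(U,Z \right)} = \left(-21 + 4 U + 4 Z\right)^{2}$ ($X{\left(U,Z \right)} = \left(\left(-5 + \left(Z + U\right)\right) 4 - 1\right)^{2} = \left(\left(-5 + \left(U + Z\right)\right) 4 - 1\right)^{2} = \left(\left(-5 + U + Z\right) 4 - 1\right)^{2} = \left(\left(-20 + 4 U + 4 Z\right) - 1\right)^{2} = \left(-21 + 4 U + 4 Z\right)^{2}$)
$\left(\left(X{\left(11,-13 \right)} - 292\right) + 204\right) 0 = \left(\left(\left(21 - 44 - -52\right)^{2} - 292\right) + 204\right) 0 = \left(\left(\left(21 - 44 + 52\right)^{2} - 292\right) + 204\right) 0 = \left(\left(29^{2} - 292\right) + 204\right) 0 = \left(\left(841 - 292\right) + 204\right) 0 = \left(549 + 204\right) 0 = 753 \cdot 0 = 0$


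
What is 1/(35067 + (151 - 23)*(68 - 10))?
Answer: 1/42491 ≈ 2.3534e-5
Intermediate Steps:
1/(35067 + (151 - 23)*(68 - 10)) = 1/(35067 + 128*58) = 1/(35067 + 7424) = 1/42491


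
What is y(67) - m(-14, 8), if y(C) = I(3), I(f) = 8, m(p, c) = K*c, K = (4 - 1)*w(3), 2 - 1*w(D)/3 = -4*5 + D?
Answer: -1360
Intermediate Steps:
w(D) = 66 - 3*D (w(D) = 6 - 3*(-4*5 + D) = 6 - 3*(-20 + D) = 6 + (60 - 3*D) = 66 - 3*D)
K = 171 (K = (4 - 1)*(66 - 3*3) = 3*(66 - 9) = 3*57 = 171)
m(p, c) = 171*c
y(C) = 8
y(67) - m(-14, 8) = 8 - 171*8 = 8 - 1*1368 = 8 - 1368 = -1360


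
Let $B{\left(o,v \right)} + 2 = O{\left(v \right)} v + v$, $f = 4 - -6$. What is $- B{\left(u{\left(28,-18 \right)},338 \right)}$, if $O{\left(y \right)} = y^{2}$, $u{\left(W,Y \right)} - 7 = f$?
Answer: $-38614808$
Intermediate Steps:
$f = 10$ ($f = 4 + 6 = 10$)
$u{\left(W,Y \right)} = 17$ ($u{\left(W,Y \right)} = 7 + 10 = 17$)
$B{\left(o,v \right)} = -2 + v + v^{3}$ ($B{\left(o,v \right)} = -2 + \left(v^{2} v + v\right) = -2 + \left(v^{3} + v\right) = -2 + \left(v + v^{3}\right) = -2 + v + v^{3}$)
$- B{\left(u{\left(28,-18 \right)},338 \right)} = - (-2 + 338 + 338^{3}) = - (-2 + 338 + 38614472) = \left(-1\right) 38614808 = -38614808$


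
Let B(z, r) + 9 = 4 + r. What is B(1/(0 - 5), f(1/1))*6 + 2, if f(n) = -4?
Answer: -52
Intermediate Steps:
B(z, r) = -5 + r (B(z, r) = -9 + (4 + r) = -5 + r)
B(1/(0 - 5), f(1/1))*6 + 2 = (-5 - 4)*6 + 2 = -9*6 + 2 = -54 + 2 = -52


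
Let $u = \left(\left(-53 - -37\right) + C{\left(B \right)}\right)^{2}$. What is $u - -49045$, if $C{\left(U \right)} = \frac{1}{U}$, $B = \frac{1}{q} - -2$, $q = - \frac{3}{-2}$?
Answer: $\frac{3154505}{64} \approx 49289.0$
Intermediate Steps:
$q = \frac{3}{2}$ ($q = \left(-3\right) \left(- \frac{1}{2}\right) = \frac{3}{2} \approx 1.5$)
$B = \frac{8}{3}$ ($B = \frac{1}{\frac{3}{2}} - -2 = \frac{2}{3} + 2 = \frac{8}{3} \approx 2.6667$)
$u = \frac{15625}{64}$ ($u = \left(\left(-53 - -37\right) + \frac{1}{\frac{8}{3}}\right)^{2} = \left(\left(-53 + 37\right) + \frac{3}{8}\right)^{2} = \left(-16 + \frac{3}{8}\right)^{2} = \left(- \frac{125}{8}\right)^{2} = \frac{15625}{64} \approx 244.14$)
$u - -49045 = \frac{15625}{64} - -49045 = \frac{15625}{64} + 49045 = \frac{3154505}{64}$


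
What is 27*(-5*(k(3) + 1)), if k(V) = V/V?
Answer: -270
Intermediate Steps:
k(V) = 1
27*(-5*(k(3) + 1)) = 27*(-5*(1 + 1)) = 27*(-5*2) = 27*(-10) = -270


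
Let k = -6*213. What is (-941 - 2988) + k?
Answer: -5207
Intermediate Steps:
k = -1278
(-941 - 2988) + k = (-941 - 2988) - 1278 = -3929 - 1278 = -5207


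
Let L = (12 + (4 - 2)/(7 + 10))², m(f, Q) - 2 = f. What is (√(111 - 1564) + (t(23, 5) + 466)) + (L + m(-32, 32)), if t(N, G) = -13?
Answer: 164683/289 + I*√1453 ≈ 569.84 + 38.118*I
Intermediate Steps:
m(f, Q) = 2 + f
L = 42436/289 (L = (12 + 2/17)² = (206/17)² = 42436/289 ≈ 146.84)
(√(111 - 1564) + (t(23, 5) + 466)) + (L + m(-32, 32)) = (√(111 - 1564) + (-13 + 466)) + (42436/289 + (2 - 32)) = (√(-1453) + 453) + (42436/289 - 30) = (I*√1453 + 453) + 33766/289 = (453 + I*√1453) + 33766/289 = 164683/289 + I*√1453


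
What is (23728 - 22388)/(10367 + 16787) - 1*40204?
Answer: -545849038/13577 ≈ -40204.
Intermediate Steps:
(23728 - 22388)/(10367 + 16787) - 1*40204 = 1340/27154 - 40204 = 1340*(1/27154) - 40204 = 670/13577 - 40204 = -545849038/13577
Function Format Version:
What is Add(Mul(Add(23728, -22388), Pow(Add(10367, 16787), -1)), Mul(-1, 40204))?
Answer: Rational(-545849038, 13577) ≈ -40204.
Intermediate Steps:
Add(Mul(Add(23728, -22388), Pow(Add(10367, 16787), -1)), Mul(-1, 40204)) = Add(Mul(1340, Pow(27154, -1)), -40204) = Add(Mul(1340, Rational(1, 27154)), -40204) = Add(Rational(670, 13577), -40204) = Rational(-545849038, 13577)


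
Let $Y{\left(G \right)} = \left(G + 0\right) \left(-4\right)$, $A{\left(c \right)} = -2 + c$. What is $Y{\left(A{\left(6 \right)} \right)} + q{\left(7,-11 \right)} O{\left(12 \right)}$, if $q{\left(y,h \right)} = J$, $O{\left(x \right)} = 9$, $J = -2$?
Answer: $-34$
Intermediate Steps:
$q{\left(y,h \right)} = -2$
$Y{\left(G \right)} = - 4 G$ ($Y{\left(G \right)} = G \left(-4\right) = - 4 G$)
$Y{\left(A{\left(6 \right)} \right)} + q{\left(7,-11 \right)} O{\left(12 \right)} = - 4 \left(-2 + 6\right) - 18 = \left(-4\right) 4 - 18 = -16 - 18 = -34$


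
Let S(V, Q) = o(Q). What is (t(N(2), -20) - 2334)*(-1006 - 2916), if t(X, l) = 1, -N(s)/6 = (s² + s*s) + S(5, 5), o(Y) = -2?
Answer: 9150026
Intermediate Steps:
S(V, Q) = -2
N(s) = 12 - 12*s² (N(s) = -6*((s² + s*s) - 2) = -6*((s² + s²) - 2) = -6*(2*s² - 2) = -6*(-2 + 2*s²) = 12 - 12*s²)
(t(N(2), -20) - 2334)*(-1006 - 2916) = (1 - 2334)*(-1006 - 2916) = -2333*(-3922) = 9150026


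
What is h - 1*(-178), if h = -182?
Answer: -4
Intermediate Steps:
h - 1*(-178) = -182 - 1*(-178) = -182 + 178 = -4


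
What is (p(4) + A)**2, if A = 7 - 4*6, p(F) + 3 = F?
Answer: 256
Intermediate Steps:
p(F) = -3 + F
A = -17 (A = 7 - 24 = -17)
(p(4) + A)**2 = ((-3 + 4) - 17)**2 = (1 - 17)**2 = (-16)**2 = 256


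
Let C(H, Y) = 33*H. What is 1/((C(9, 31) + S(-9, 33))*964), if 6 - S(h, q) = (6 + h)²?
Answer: 1/283416 ≈ 3.5284e-6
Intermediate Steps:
S(h, q) = 6 - (6 + h)²
1/((C(9, 31) + S(-9, 33))*964) = 1/((33*9 + (6 - (6 - 9)²))*964) = 1/((297 + (6 - 1*(-3)²))*964) = 1/((297 + (6 - 1*9))*964) = 1/((297 + (6 - 9))*964) = 1/((297 - 3)*964) = 1/(294*964) = 1/283416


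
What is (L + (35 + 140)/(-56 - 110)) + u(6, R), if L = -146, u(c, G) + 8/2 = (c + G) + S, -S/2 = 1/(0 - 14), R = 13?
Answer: -153281/1162 ≈ -131.91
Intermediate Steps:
S = ⅐ (S = -2/(0 - 14) = -2/(-14) = -2*(-1/14) = ⅐ ≈ 0.14286)
u(c, G) = -27/7 + G + c (u(c, G) = -4 + ((c + G) + ⅐) = -4 + ((G + c) + ⅐) = -4 + (⅐ + G + c) = -27/7 + G + c)
(L + (35 + 140)/(-56 - 110)) + u(6, R) = (-146 + (35 + 140)/(-56 - 110)) + (-27/7 + 13 + 6) = (-146 + 175/(-166)) + 106/7 = (-146 + 175*(-1/166)) + 106/7 = (-146 - 175/166) + 106/7 = -24411/166 + 106/7 = -153281/1162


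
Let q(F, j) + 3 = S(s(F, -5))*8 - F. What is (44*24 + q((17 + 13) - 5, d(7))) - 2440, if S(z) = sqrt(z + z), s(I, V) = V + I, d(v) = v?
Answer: -1412 + 16*sqrt(10) ≈ -1361.4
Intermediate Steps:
s(I, V) = I + V
S(z) = sqrt(2)*sqrt(z) (S(z) = sqrt(2*z) = sqrt(2)*sqrt(z))
q(F, j) = -3 - F + 8*sqrt(2)*sqrt(-5 + F) (q(F, j) = -3 + ((sqrt(2)*sqrt(F - 5))*8 - F) = -3 + ((sqrt(2)*sqrt(-5 + F))*8 - F) = -3 + (8*sqrt(2)*sqrt(-5 + F) - F) = -3 + (-F + 8*sqrt(2)*sqrt(-5 + F)) = -3 - F + 8*sqrt(2)*sqrt(-5 + F))
(44*24 + q((17 + 13) - 5, d(7))) - 2440 = (44*24 + (-3 - ((17 + 13) - 5) + 8*sqrt(-10 + 2*((17 + 13) - 5)))) - 2440 = (1056 + (-3 - (30 - 5) + 8*sqrt(-10 + 2*(30 - 5)))) - 2440 = (1056 + (-3 - 1*25 + 8*sqrt(-10 + 2*25))) - 2440 = (1056 + (-3 - 25 + 8*sqrt(-10 + 50))) - 2440 = (1056 + (-3 - 25 + 8*sqrt(40))) - 2440 = (1056 + (-3 - 25 + 8*(2*sqrt(10)))) - 2440 = (1056 + (-3 - 25 + 16*sqrt(10))) - 2440 = (1056 + (-28 + 16*sqrt(10))) - 2440 = (1028 + 16*sqrt(10)) - 2440 = -1412 + 16*sqrt(10)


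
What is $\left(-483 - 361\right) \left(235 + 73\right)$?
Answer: $-259952$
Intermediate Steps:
$\left(-483 - 361\right) \left(235 + 73\right) = \left(-483 - 361\right) 308 = \left(-844\right) 308 = -259952$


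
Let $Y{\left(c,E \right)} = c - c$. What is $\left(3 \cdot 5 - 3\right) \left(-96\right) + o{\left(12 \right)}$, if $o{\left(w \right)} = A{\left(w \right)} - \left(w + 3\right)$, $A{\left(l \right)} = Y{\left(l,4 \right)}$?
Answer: $-1167$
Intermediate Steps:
$Y{\left(c,E \right)} = 0$
$A{\left(l \right)} = 0$
$o{\left(w \right)} = -3 - w$ ($o{\left(w \right)} = 0 - \left(w + 3\right) = 0 - \left(3 + w\right) = -3 - w$)
$\left(3 \cdot 5 - 3\right) \left(-96\right) + o{\left(12 \right)} = \left(3 \cdot 5 - 3\right) \left(-96\right) - 15 = \left(15 - 3\right) \left(-96\right) - 15 = 12 \left(-96\right) - 15 = -1152 - 15 = -1167$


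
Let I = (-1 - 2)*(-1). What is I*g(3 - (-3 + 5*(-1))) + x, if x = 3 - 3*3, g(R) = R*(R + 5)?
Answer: 522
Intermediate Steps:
g(R) = R*(5 + R)
x = -6 (x = 3 - 9 = -6)
I = 3 (I = -3*(-1) = 3)
I*g(3 - (-3 + 5*(-1))) + x = 3*((3 - (-3 + 5*(-1)))*(5 + (3 - (-3 + 5*(-1))))) - 6 = 3*((3 - (-3 - 5))*(5 + (3 - (-3 - 5)))) - 6 = 3*((3 - 1*(-8))*(5 + (3 - 1*(-8)))) - 6 = 3*((3 + 8)*(5 + (3 + 8))) - 6 = 3*(11*(5 + 11)) - 6 = 3*(11*16) - 6 = 3*176 - 6 = 528 - 6 = 522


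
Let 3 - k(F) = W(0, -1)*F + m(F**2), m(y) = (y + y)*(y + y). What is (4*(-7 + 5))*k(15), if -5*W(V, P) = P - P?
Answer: 1619976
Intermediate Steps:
W(V, P) = 0 (W(V, P) = -(P - P)/5 = -1/5*0 = 0)
m(y) = 4*y**2 (m(y) = (2*y)*(2*y) = 4*y**2)
k(F) = 3 - 4*F**4 (k(F) = 3 - (0*F + 4*(F**2)**2) = 3 - (0 + 4*F**4) = 3 - 4*F**4)
(4*(-7 + 5))*k(15) = (4*(-7 + 5))*(3 - 4*15**4) = (4*(-2))*(3 - 4*50625) = -8*(3 - 202500) = -8*(-202497) = 1619976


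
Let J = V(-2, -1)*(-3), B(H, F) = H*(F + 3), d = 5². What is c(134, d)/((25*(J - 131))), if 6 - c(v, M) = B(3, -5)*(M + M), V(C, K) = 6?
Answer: -306/3725 ≈ -0.082148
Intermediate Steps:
d = 25
B(H, F) = H*(3 + F)
c(v, M) = 6 + 12*M (c(v, M) = 6 - 3*(3 - 5)*(M + M) = 6 - 3*(-2)*2*M = 6 - (-6)*2*M = 6 - (-12)*M = 6 + 12*M)
J = -18 (J = 6*(-3) = -18)
c(134, d)/((25*(J - 131))) = (6 + 12*25)/((25*(-18 - 131))) = (6 + 300)/((25*(-149))) = 306/(-3725) = 306*(-1/3725) = -306/3725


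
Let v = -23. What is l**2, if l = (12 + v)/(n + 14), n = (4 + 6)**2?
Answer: 121/12996 ≈ 0.0093106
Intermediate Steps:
n = 100 (n = 10**2 = 100)
l = -11/114 (l = (12 - 23)/(100 + 14) = -11/114 ≈ -0.096491)
l**2 = (-11/114)**2 = 121/12996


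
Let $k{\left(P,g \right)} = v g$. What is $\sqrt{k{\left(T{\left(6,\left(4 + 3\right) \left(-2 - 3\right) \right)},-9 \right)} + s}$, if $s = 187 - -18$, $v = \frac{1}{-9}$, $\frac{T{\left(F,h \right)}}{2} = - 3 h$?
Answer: $\sqrt{206} \approx 14.353$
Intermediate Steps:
$T{\left(F,h \right)} = - 6 h$ ($T{\left(F,h \right)} = 2 \left(- 3 h\right) = - 6 h$)
$v = - \frac{1}{9} \approx -0.11111$
$k{\left(P,g \right)} = - \frac{g}{9}$
$s = 205$ ($s = 187 + 18 = 205$)
$\sqrt{k{\left(T{\left(6,\left(4 + 3\right) \left(-2 - 3\right) \right)},-9 \right)} + s} = \sqrt{\left(- \frac{1}{9}\right) \left(-9\right) + 205} = \sqrt{1 + 205} = \sqrt{206}$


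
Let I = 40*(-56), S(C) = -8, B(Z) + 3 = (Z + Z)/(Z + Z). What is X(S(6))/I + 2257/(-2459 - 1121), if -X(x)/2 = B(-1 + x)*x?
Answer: -15441/25060 ≈ -0.61616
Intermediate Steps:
B(Z) = -2 (B(Z) = -3 + (Z + Z)/(Z + Z) = -3 + (2*Z)/((2*Z)) = -3 + (2*Z)*(1/(2*Z)) = -3 + 1 = -2)
X(x) = 4*x (X(x) = -(-4)*x = 4*x)
I = -2240
X(S(6))/I + 2257/(-2459 - 1121) = (4*(-8))/(-2240) + 2257/(-2459 - 1121) = -32*(-1/2240) + 2257/(-3580) = 1/70 + 2257*(-1/3580) = 1/70 - 2257/3580 = -15441/25060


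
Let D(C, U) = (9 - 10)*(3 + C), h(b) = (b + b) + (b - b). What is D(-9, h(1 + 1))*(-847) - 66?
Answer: -5148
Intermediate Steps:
h(b) = 2*b (h(b) = 2*b + 0 = 2*b)
D(C, U) = -3 - C (D(C, U) = -(3 + C) = -3 - C)
D(-9, h(1 + 1))*(-847) - 66 = (-3 - 1*(-9))*(-847) - 66 = (-3 + 9)*(-847) - 66 = 6*(-847) - 66 = -5082 - 66 = -5148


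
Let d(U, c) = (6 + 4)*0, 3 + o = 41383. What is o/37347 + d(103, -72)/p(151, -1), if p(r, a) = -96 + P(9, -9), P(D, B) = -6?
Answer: 41380/37347 ≈ 1.1080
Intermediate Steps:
o = 41380 (o = -3 + 41383 = 41380)
d(U, c) = 0 (d(U, c) = 10*0 = 0)
p(r, a) = -102 (p(r, a) = -96 - 6 = -102)
o/37347 + d(103, -72)/p(151, -1) = 41380/37347 + 0/(-102) = 41380*(1/37347) + 0*(-1/102) = 41380/37347 + 0 = 41380/37347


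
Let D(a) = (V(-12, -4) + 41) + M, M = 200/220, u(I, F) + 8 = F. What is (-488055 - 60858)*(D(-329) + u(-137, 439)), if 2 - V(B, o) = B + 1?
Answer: -2933939985/11 ≈ -2.6672e+8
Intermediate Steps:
u(I, F) = -8 + F
V(B, o) = 1 - B (V(B, o) = 2 - (B + 1) = 2 - (1 + B) = 2 + (-1 - B) = 1 - B)
M = 10/11 (M = 200*(1/220) = 10/11 ≈ 0.90909)
D(a) = 604/11 (D(a) = ((1 - 1*(-12)) + 41) + 10/11 = ((1 + 12) + 41) + 10/11 = (13 + 41) + 10/11 = 54 + 10/11 = 604/11)
(-488055 - 60858)*(D(-329) + u(-137, 439)) = (-488055 - 60858)*(604/11 + (-8 + 439)) = -548913*(604/11 + 431) = -548913*5345/11 = -2933939985/11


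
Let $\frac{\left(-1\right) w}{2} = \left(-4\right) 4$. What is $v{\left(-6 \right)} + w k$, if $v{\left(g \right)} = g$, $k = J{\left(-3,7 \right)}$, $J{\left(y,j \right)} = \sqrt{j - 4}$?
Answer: $-6 + 32 \sqrt{3} \approx 49.426$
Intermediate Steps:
$J{\left(y,j \right)} = \sqrt{-4 + j}$
$k = \sqrt{3}$ ($k = \sqrt{-4 + 7} = \sqrt{3} \approx 1.732$)
$w = 32$ ($w = - 2 \left(\left(-4\right) 4\right) = \left(-2\right) \left(-16\right) = 32$)
$v{\left(-6 \right)} + w k = -6 + 32 \sqrt{3}$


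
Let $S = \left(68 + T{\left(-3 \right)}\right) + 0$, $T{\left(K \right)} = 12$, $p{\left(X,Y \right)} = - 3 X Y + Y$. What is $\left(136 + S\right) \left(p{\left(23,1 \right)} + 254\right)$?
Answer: $40176$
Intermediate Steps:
$p{\left(X,Y \right)} = Y - 3 X Y$ ($p{\left(X,Y \right)} = - 3 X Y + Y = Y - 3 X Y$)
$S = 80$ ($S = \left(68 + 12\right) + 0 = 80 + 0 = 80$)
$\left(136 + S\right) \left(p{\left(23,1 \right)} + 254\right) = \left(136 + 80\right) \left(1 \left(1 - 69\right) + 254\right) = 216 \left(1 \left(1 - 69\right) + 254\right) = 216 \left(1 \left(-68\right) + 254\right) = 216 \left(-68 + 254\right) = 216 \cdot 186 = 40176$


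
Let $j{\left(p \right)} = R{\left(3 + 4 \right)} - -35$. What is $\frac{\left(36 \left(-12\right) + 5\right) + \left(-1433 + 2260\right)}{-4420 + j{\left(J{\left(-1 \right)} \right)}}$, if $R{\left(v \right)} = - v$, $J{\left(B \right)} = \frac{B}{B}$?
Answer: $- \frac{50}{549} \approx -0.091075$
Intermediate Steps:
$J{\left(B \right)} = 1$
$j{\left(p \right)} = 28$ ($j{\left(p \right)} = - (3 + 4) - -35 = \left(-1\right) 7 + 35 = -7 + 35 = 28$)
$\frac{\left(36 \left(-12\right) + 5\right) + \left(-1433 + 2260\right)}{-4420 + j{\left(J{\left(-1 \right)} \right)}} = \frac{\left(36 \left(-12\right) + 5\right) + \left(-1433 + 2260\right)}{-4420 + 28} = \frac{\left(-432 + 5\right) + 827}{-4392} = \left(-427 + 827\right) \left(- \frac{1}{4392}\right) = 400 \left(- \frac{1}{4392}\right) = - \frac{50}{549}$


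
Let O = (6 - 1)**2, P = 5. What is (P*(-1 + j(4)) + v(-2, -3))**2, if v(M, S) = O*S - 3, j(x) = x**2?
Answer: 9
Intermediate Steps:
O = 25 (O = 5**2 = 25)
v(M, S) = -3 + 25*S (v(M, S) = 25*S - 3 = -3 + 25*S)
(P*(-1 + j(4)) + v(-2, -3))**2 = (5*(-1 + 4**2) + (-3 + 25*(-3)))**2 = (5*(-1 + 16) + (-3 - 75))**2 = (5*15 - 78)**2 = (75 - 78)**2 = (-3)**2 = 9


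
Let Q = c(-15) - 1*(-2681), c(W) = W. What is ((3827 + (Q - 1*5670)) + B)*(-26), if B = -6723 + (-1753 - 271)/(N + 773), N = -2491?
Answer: 131744288/859 ≈ 1.5337e+5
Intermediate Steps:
Q = 2666 (Q = -15 - 1*(-2681) = -15 + 2681 = 2666)
B = -5774045/859 (B = -6723 + (-1753 - 271)/(-2491 + 773) = -6723 - 2024/(-1718) = -6723 - 2024*(-1/1718) = -6723 + 1012/859 = -5774045/859 ≈ -6721.8)
((3827 + (Q - 1*5670)) + B)*(-26) = ((3827 + (2666 - 1*5670)) - 5774045/859)*(-26) = ((3827 + (2666 - 5670)) - 5774045/859)*(-26) = ((3827 - 3004) - 5774045/859)*(-26) = (823 - 5774045/859)*(-26) = -5067088/859*(-26) = 131744288/859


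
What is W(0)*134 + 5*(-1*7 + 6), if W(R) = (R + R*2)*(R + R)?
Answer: -5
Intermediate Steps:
W(R) = 6*R² (W(R) = (R + 2*R)*(2*R) = (3*R)*(2*R) = 6*R²)
W(0)*134 + 5*(-1*7 + 6) = (6*0²)*134 + 5*(-1*7 + 6) = (6*0)*134 + 5*(-7 + 6) = 0*134 + 5*(-1) = 0 - 5 = -5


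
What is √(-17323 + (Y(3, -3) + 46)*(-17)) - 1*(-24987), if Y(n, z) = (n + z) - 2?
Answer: 24987 + I*√18071 ≈ 24987.0 + 134.43*I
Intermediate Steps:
Y(n, z) = -2 + n + z
√(-17323 + (Y(3, -3) + 46)*(-17)) - 1*(-24987) = √(-17323 + ((-2 + 3 - 3) + 46)*(-17)) - 1*(-24987) = √(-17323 + (-2 + 46)*(-17)) + 24987 = √(-17323 + 44*(-17)) + 24987 = √(-17323 - 748) + 24987 = √(-18071) + 24987 = I*√18071 + 24987 = 24987 + I*√18071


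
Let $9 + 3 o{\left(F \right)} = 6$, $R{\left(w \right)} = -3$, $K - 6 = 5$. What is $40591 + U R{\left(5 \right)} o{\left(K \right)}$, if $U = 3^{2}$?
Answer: $40618$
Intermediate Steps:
$K = 11$ ($K = 6 + 5 = 11$)
$o{\left(F \right)} = -1$ ($o{\left(F \right)} = -3 + \frac{1}{3} \cdot 6 = -3 + 2 = -1$)
$U = 9$
$40591 + U R{\left(5 \right)} o{\left(K \right)} = 40591 + 9 \left(-3\right) \left(-1\right) = 40591 - -27 = 40591 + 27 = 40618$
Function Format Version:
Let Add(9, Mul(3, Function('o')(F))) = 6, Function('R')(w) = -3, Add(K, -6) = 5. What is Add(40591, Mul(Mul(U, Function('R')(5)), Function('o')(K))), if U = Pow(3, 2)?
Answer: 40618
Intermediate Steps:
K = 11 (K = Add(6, 5) = 11)
Function('o')(F) = -1 (Function('o')(F) = Add(-3, Mul(Rational(1, 3), 6)) = Add(-3, 2) = -1)
U = 9
Add(40591, Mul(Mul(U, Function('R')(5)), Function('o')(K))) = Add(40591, Mul(Mul(9, -3), -1)) = Add(40591, Mul(-27, -1)) = Add(40591, 27) = 40618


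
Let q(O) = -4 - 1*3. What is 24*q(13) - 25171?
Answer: -25339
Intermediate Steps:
q(O) = -7 (q(O) = -4 - 3 = -7)
24*q(13) - 25171 = 24*(-7) - 25171 = -168 - 25171 = -25339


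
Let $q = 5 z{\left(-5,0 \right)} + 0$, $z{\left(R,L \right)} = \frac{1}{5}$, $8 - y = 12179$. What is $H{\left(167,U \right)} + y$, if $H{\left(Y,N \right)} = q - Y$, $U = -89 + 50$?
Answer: $-12337$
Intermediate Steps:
$y = -12171$ ($y = 8 - 12179 = -12171$)
$U = -39$
$z{\left(R,L \right)} = \frac{1}{5}$
$q = 1$ ($q = 5 \cdot \frac{1}{5} + 0 = 1 + 0 = 1$)
$H{\left(Y,N \right)} = 1 - Y$
$H{\left(167,U \right)} + y = \left(1 - 167\right) - 12171 = -166 - 12171 = -12337$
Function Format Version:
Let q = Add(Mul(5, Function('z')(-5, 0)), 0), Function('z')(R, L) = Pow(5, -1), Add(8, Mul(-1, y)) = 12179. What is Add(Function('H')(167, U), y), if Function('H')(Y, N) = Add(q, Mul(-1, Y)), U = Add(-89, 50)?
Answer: -12337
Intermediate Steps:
y = -12171 (y = Add(8, Mul(-1, 12179)) = Add(8, -12179) = -12171)
U = -39
Function('z')(R, L) = Rational(1, 5)
q = 1 (q = Add(Mul(5, Rational(1, 5)), 0) = Add(1, 0) = 1)
Function('H')(Y, N) = Add(1, Mul(-1, Y))
Add(Function('H')(167, U), y) = Add(Add(1, Mul(-1, 167)), -12171) = Add(Add(1, -167), -12171) = Add(-166, -12171) = -12337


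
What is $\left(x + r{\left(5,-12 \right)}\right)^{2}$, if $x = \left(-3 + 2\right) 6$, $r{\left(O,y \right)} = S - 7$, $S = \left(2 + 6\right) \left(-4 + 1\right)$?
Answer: $1369$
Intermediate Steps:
$S = -24$ ($S = 8 \left(-3\right) = -24$)
$r{\left(O,y \right)} = -31$ ($r{\left(O,y \right)} = -24 - 7 = -31$)
$x = -6$ ($x = \left(-1\right) 6 = -6$)
$\left(x + r{\left(5,-12 \right)}\right)^{2} = \left(-6 - 31\right)^{2} = \left(-37\right)^{2} = 1369$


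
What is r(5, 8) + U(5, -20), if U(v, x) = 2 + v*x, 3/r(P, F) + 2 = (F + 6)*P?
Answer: -6661/68 ≈ -97.956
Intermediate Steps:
r(P, F) = 3/(-2 + P*(6 + F)) (r(P, F) = 3/(-2 + (F + 6)*P) = 3/(-2 + (6 + F)*P) = 3/(-2 + P*(6 + F)))
r(5, 8) + U(5, -20) = 3/(-2 + 6*5 + 8*5) + (2 + 5*(-20)) = 3/(-2 + 30 + 40) + (2 - 100) = 3/68 - 98 = -6661/68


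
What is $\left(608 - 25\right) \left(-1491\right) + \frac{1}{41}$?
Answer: $- \frac{35639372}{41} \approx -8.6925 \cdot 10^{5}$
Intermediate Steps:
$\left(608 - 25\right) \left(-1491\right) + \frac{1}{41} = 583 \left(-1491\right) + \frac{1}{41} = -869253 + \frac{1}{41} = - \frac{35639372}{41}$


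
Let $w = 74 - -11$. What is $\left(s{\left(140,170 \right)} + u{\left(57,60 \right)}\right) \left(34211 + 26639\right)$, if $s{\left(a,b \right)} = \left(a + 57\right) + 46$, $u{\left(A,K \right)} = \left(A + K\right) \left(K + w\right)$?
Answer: $1047106800$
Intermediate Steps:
$w = 85$ ($w = 74 + 11 = 85$)
$u{\left(A,K \right)} = \left(85 + K\right) \left(A + K\right)$ ($u{\left(A,K \right)} = \left(A + K\right) \left(K + 85\right) = \left(A + K\right) \left(85 + K\right) = \left(85 + K\right) \left(A + K\right)$)
$s{\left(a,b \right)} = 103 + a$ ($s{\left(a,b \right)} = \left(57 + a\right) + 46 = 103 + a$)
$\left(s{\left(140,170 \right)} + u{\left(57,60 \right)}\right) \left(34211 + 26639\right) = \left(\left(103 + 140\right) + \left(60^{2} + 85 \cdot 57 + 85 \cdot 60 + 57 \cdot 60\right)\right) \left(34211 + 26639\right) = \left(243 + \left(3600 + 4845 + 5100 + 3420\right)\right) 60850 = \left(243 + 16965\right) 60850 = 17208 \cdot 60850 = 1047106800$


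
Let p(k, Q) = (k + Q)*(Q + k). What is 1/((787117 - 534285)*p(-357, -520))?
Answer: 1/194460423328 ≈ 5.1424e-12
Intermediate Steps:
p(k, Q) = (Q + k)² (p(k, Q) = (Q + k)*(Q + k) = (Q + k)²)
1/((787117 - 534285)*p(-357, -520)) = 1/((787117 - 534285)*((-520 - 357)²)) = 1/(252832*((-877)²)) = (1/252832)/769129 = (1/252832)*(1/769129) = 1/194460423328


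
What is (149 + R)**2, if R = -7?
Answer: 20164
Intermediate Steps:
(149 + R)**2 = (149 - 7)**2 = 142**2 = 20164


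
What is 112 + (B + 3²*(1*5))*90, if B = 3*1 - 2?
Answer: 4252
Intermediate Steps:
B = 1 (B = 3 - 2 = 1)
112 + (B + 3²*(1*5))*90 = 112 + (1 + 3²*(1*5))*90 = 112 + (1 + 9*5)*90 = 112 + (1 + 45)*90 = 112 + 46*90 = 112 + 4140 = 4252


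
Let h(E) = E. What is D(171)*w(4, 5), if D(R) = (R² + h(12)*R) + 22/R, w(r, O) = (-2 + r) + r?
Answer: 10702250/57 ≈ 1.8776e+5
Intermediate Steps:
w(r, O) = -2 + 2*r
D(R) = R² + 12*R + 22/R (D(R) = (R² + 12*R) + 22/R = R² + 12*R + 22/R)
D(171)*w(4, 5) = ((22 + 171²*(12 + 171))/171)*(-2 + 2*4) = ((22 + 29241*183)/171)*(-2 + 8) = ((22 + 5351103)/171)*6 = ((1/171)*5351125)*6 = (5351125/171)*6 = 10702250/57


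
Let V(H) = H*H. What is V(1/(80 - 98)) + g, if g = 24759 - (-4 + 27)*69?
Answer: 7507729/324 ≈ 23172.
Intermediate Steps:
V(H) = H**2
g = 23172 (g = 24759 - 23*69 = 24759 - 1*1587 = 24759 - 1587 = 23172)
V(1/(80 - 98)) + g = (1/(80 - 98))**2 + 23172 = (1/(-18))**2 + 23172 = (-1/18)**2 + 23172 = 1/324 + 23172 = 7507729/324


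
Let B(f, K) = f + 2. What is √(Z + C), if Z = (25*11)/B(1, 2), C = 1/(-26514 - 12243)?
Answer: 2*√34423231017/38757 ≈ 9.5743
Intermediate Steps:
B(f, K) = 2 + f
C = -1/38757 (C = 1/(-38757) = -1/38757 ≈ -2.5802e-5)
Z = 275/3 (Z = (25*11)/(2 + 1) = 275/3 ≈ 91.667)
√(Z + C) = √(275/3 - 1/38757) = √(3552724/38757) = 2*√34423231017/38757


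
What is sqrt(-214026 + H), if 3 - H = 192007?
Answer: I*sqrt(406030) ≈ 637.21*I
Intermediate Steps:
H = -192004 (H = 3 - 1*192007 = 3 - 192007 = -192004)
sqrt(-214026 + H) = sqrt(-214026 - 192004) = sqrt(-406030) = I*sqrt(406030)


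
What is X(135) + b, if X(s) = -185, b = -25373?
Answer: -25558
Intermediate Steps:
X(135) + b = -185 - 25373 = -25558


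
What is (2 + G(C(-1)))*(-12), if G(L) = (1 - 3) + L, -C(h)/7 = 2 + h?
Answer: 84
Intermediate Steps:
C(h) = -14 - 7*h (C(h) = -7*(2 + h) = -14 - 7*h)
G(L) = -2 + L
(2 + G(C(-1)))*(-12) = (2 + (-2 + (-14 - 7*(-1))))*(-12) = (2 + (-2 + (-14 + 7)))*(-12) = (2 + (-2 - 7))*(-12) = (2 - 9)*(-12) = -7*(-12) = 84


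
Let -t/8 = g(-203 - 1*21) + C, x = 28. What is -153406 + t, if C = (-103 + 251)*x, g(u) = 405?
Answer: -189798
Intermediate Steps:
C = 4144 (C = (-103 + 251)*28 = 148*28 = 4144)
t = -36392 (t = -8*(405 + 4144) = -8*4549 = -36392)
-153406 + t = -153406 - 36392 = -189798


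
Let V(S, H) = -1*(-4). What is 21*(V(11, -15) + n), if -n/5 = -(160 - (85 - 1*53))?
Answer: 13524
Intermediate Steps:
V(S, H) = 4
n = 640 (n = -(-5)*(160 - (85 - 1*53)) = -(-5)*(160 - (85 - 53)) = -(-5)*(160 - 1*32) = -(-5)*(160 - 32) = -(-5)*128 = -5*(-128) = 640)
21*(V(11, -15) + n) = 21*(4 + 640) = 21*644 = 13524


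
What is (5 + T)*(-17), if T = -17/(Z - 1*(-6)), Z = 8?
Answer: -901/14 ≈ -64.357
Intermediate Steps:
T = -17/14 (T = -17/(8 - 1*(-6)) = -17/(8 + 6) = -17/14 ≈ -1.2143)
(5 + T)*(-17) = (5 - 17/14)*(-17) = (53/14)*(-17) = -901/14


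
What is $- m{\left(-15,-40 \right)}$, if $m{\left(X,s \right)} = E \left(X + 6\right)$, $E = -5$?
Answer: $-45$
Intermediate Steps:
$m{\left(X,s \right)} = -30 - 5 X$ ($m{\left(X,s \right)} = - 5 \left(X + 6\right) = - 5 \left(6 + X\right) = -30 - 5 X$)
$- m{\left(-15,-40 \right)} = - (-30 - -75) = - (-30 + 75) = \left(-1\right) 45 = -45$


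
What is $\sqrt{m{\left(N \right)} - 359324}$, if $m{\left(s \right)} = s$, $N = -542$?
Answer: $i \sqrt{359866} \approx 599.89 i$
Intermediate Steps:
$\sqrt{m{\left(N \right)} - 359324} = \sqrt{-542 - 359324} = \sqrt{-359866} = i \sqrt{359866}$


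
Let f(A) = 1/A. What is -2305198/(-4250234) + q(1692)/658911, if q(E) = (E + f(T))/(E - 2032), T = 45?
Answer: 11619578634708203/21424023404081100 ≈ 0.54236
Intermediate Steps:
q(E) = (1/45 + E)/(-2032 + E) (q(E) = (E + 1/45)/(E - 2032) = (E + 1/45)/(-2032 + E) = (1/45 + E)/(-2032 + E))
-2305198/(-4250234) + q(1692)/658911 = -2305198/(-4250234) + ((1/45 + 1692)/(-2032 + 1692))/658911 = -2305198*(-1/4250234) + ((76141/45)/(-340))*(1/658911) = 1152599/2125117 - 1/340*76141/45*(1/658911) = 1152599/2125117 - 76141/15300*1/658911 = 1152599/2125117 - 76141/10081338300 = 11619578634708203/21424023404081100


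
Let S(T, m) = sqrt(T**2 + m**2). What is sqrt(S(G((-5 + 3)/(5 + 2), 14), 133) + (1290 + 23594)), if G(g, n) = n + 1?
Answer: sqrt(24884 + 13*sqrt(106)) ≈ 158.17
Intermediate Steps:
G(g, n) = 1 + n
sqrt(S(G((-5 + 3)/(5 + 2), 14), 133) + (1290 + 23594)) = sqrt(sqrt((1 + 14)**2 + 133**2) + (1290 + 23594)) = sqrt(sqrt(15**2 + 17689) + 24884) = sqrt(sqrt(225 + 17689) + 24884) = sqrt(sqrt(17914) + 24884) = sqrt(13*sqrt(106) + 24884) = sqrt(24884 + 13*sqrt(106))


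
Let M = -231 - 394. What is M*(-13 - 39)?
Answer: 32500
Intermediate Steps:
M = -625
M*(-13 - 39) = -625*(-13 - 39) = -625*(-52) = 32500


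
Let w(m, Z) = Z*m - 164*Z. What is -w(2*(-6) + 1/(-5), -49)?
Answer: -43169/5 ≈ -8633.8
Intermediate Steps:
w(m, Z) = -164*Z + Z*m
-w(2*(-6) + 1/(-5), -49) = -(-49)*(-164 + (2*(-6) + 1/(-5))) = -(-49)*(-164 + (-12 - 1/5)) = -(-49)*(-164 - 61/5) = -(-49)*(-881)/5 = -1*43169/5 = -43169/5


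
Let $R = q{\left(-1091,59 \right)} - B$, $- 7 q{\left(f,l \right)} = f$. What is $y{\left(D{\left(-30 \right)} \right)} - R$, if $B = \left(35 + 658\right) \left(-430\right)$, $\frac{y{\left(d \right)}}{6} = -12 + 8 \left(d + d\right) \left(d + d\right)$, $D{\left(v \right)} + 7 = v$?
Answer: $- \frac{247589}{7} \approx -35370.0$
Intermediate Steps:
$q{\left(f,l \right)} = - \frac{f}{7}$
$D{\left(v \right)} = -7 + v$
$y{\left(d \right)} = -72 + 192 d^{2}$ ($y{\left(d \right)} = 6 \left(-12 + 8 \left(d + d\right) \left(d + d\right)\right) = 6 \left(-12 + 8 \cdot 2 d 2 d\right) = 6 \left(-12 + 8 \cdot 4 d^{2}\right) = 6 \left(-12 + 32 d^{2}\right) = -72 + 192 d^{2}$)
$B = -297990$ ($B = 693 \left(-430\right) = -297990$)
$R = \frac{2087021}{7}$ ($R = \left(- \frac{1}{7}\right) \left(-1091\right) - -297990 = \frac{1091}{7} + 297990 = \frac{2087021}{7} \approx 2.9815 \cdot 10^{5}$)
$y{\left(D{\left(-30 \right)} \right)} - R = \left(-72 + 192 \left(-7 - 30\right)^{2}\right) - \frac{2087021}{7} = \left(-72 + 192 \left(-37\right)^{2}\right) - \frac{2087021}{7} = \left(-72 + 192 \cdot 1369\right) - \frac{2087021}{7} = \left(-72 + 262848\right) - \frac{2087021}{7} = 262776 - \frac{2087021}{7} = - \frac{247589}{7}$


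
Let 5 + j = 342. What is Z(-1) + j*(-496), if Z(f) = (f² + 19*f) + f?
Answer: -167171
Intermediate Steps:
j = 337 (j = -5 + 342 = 337)
Z(f) = f² + 20*f
Z(-1) + j*(-496) = -(20 - 1) + 337*(-496) = -1*19 - 167152 = -19 - 167152 = -167171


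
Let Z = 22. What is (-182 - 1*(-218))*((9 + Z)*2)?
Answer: 2232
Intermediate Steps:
(-182 - 1*(-218))*((9 + Z)*2) = (-182 - 1*(-218))*((9 + 22)*2) = (-182 + 218)*(31*2) = 36*62 = 2232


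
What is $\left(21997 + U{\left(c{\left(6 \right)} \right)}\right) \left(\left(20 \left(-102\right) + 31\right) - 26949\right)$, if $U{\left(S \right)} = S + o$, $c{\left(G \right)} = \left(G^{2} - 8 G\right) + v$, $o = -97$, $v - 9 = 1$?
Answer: $-634122284$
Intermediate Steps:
$v = 10$ ($v = 9 + 1 = 10$)
$c{\left(G \right)} = 10 + G^{2} - 8 G$ ($c{\left(G \right)} = \left(G^{2} - 8 G\right) + 10 = 10 + G^{2} - 8 G$)
$U{\left(S \right)} = -97 + S$ ($U{\left(S \right)} = S - 97 = -97 + S$)
$\left(21997 + U{\left(c{\left(6 \right)} \right)}\right) \left(\left(20 \left(-102\right) + 31\right) - 26949\right) = \left(21997 + \left(-97 + \left(10 + 6^{2} - 48\right)\right)\right) \left(\left(20 \left(-102\right) + 31\right) - 26949\right) = \left(21997 + \left(-97 + \left(10 + 36 - 48\right)\right)\right) \left(\left(-2040 + 31\right) - 26949\right) = \left(21997 - 99\right) \left(-2009 - 26949\right) = \left(21997 - 99\right) \left(-28958\right) = 21898 \left(-28958\right) = -634122284$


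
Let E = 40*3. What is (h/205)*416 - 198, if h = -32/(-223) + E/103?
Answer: -919808414/4708645 ≈ -195.34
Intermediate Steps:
E = 120
h = 30056/22969 (h = -32/(-223) + 120/103 = -32*(-1/223) + 120*(1/103) = 32/223 + 120/103 = 30056/22969 ≈ 1.3085)
(h/205)*416 - 198 = ((30056/22969)/205)*416 - 198 = ((30056/22969)*(1/205))*416 - 198 = (30056/4708645)*416 - 198 = 12503296/4708645 - 198 = -919808414/4708645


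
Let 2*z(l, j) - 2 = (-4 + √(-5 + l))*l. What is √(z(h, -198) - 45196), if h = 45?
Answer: √(-45285 + 45*√10) ≈ 212.47*I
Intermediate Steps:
z(l, j) = 1 + l*(-4 + √(-5 + l))/2 (z(l, j) = 1 + ((-4 + √(-5 + l))*l)/2 = 1 + (l*(-4 + √(-5 + l)))/2 = 1 + l*(-4 + √(-5 + l))/2)
√(z(h, -198) - 45196) = √((1 - 2*45 + (½)*45*√(-5 + 45)) - 45196) = √((1 - 90 + (½)*45*√40) - 45196) = √((1 - 90 + (½)*45*(2*√10)) - 45196) = √((1 - 90 + 45*√10) - 45196) = √((-89 + 45*√10) - 45196) = √(-45285 + 45*√10)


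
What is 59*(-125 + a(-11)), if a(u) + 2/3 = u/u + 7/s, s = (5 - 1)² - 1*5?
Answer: -241487/33 ≈ -7317.8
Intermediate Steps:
s = 11 (s = 4² - 5 = 16 - 5 = 11)
a(u) = 32/33 (a(u) = -⅔ + (u/u + 7/11) = -⅔ + (1 + 7*(1/11)) = -⅔ + (1 + 7/11) = -⅔ + 18/11 = 32/33)
59*(-125 + a(-11)) = 59*(-125 + 32/33) = 59*(-4093/33) = -241487/33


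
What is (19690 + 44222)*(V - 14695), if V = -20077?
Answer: -2222348064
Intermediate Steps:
(19690 + 44222)*(V - 14695) = (19690 + 44222)*(-20077 - 14695) = 63912*(-34772) = -2222348064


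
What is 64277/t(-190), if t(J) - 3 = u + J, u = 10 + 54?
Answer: -64277/123 ≈ -522.58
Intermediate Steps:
u = 64
t(J) = 67 + J (t(J) = 3 + (64 + J) = 67 + J)
64277/t(-190) = 64277/(67 - 190) = 64277/(-123) = 64277*(-1/123) = -64277/123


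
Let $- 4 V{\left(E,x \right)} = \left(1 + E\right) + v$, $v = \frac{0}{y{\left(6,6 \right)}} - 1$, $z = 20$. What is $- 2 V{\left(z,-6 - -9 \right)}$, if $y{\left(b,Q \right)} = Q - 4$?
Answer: $10$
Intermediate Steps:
$y{\left(b,Q \right)} = -4 + Q$
$v = -1$ ($v = \frac{0}{-4 + 6} - 1 = \frac{0}{2} - 1 = 0 \cdot \frac{1}{2} - 1 = 0 - 1 = -1$)
$V{\left(E,x \right)} = - \frac{E}{4}$ ($V{\left(E,x \right)} = - \frac{\left(1 + E\right) - 1}{4} = - \frac{E}{4}$)
$- 2 V{\left(z,-6 - -9 \right)} = - 2 \left(\left(- \frac{1}{4}\right) 20\right) = \left(-2\right) \left(-5\right) = 10$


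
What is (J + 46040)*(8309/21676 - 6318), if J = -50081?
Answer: 553377203019/21676 ≈ 2.5529e+7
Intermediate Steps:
(J + 46040)*(8309/21676 - 6318) = (-50081 + 46040)*(8309/21676 - 6318) = -4041*(8309*(1/21676) - 6318) = -4041*(8309/21676 - 6318) = -4041*(-136940659/21676) = 553377203019/21676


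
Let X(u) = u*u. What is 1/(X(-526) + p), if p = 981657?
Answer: 1/1258333 ≈ 7.9470e-7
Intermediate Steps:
X(u) = u**2
1/(X(-526) + p) = 1/((-526)**2 + 981657) = 1/(276676 + 981657) = 1/1258333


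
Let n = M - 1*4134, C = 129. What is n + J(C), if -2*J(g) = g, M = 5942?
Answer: 3487/2 ≈ 1743.5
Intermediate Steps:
J(g) = -g/2
n = 1808 (n = 5942 - 1*4134 = 5942 - 4134 = 1808)
n + J(C) = 1808 - ½*129 = 1808 - 129/2 = 3487/2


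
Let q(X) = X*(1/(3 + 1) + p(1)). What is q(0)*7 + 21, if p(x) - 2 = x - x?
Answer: 21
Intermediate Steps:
p(x) = 2 (p(x) = 2 + (x - x) = 2 + 0 = 2)
q(X) = 9*X/4 (q(X) = X*(1/(3 + 1) + 2) = X*(1/4 + 2) = X*(¼ + 2) = X*(9/4) = 9*X/4)
q(0)*7 + 21 = ((9/4)*0)*7 + 21 = 0*7 + 21 = 0 + 21 = 21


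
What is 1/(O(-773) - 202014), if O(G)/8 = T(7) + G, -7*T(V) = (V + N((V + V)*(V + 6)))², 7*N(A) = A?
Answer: -7/1466098 ≈ -4.7746e-6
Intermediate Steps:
N(A) = A/7
T(V) = -(V + 2*V*(6 + V)/7)²/7 (T(V) = -(V + ((V + V)*(V + 6))/7)²/7 = -(V + ((2*V)*(6 + V))/7)²/7 = -(V + (2*V*(6 + V))/7)²/7 = -(V + 2*V*(6 + V)/7)²/7)
O(G) = -8712/7 + 8*G (O(G) = 8*(-1/343*7²*(19 + 2*7)² + G) = 8*(-1/343*49*(19 + 14)² + G) = 8*(-1/343*49*33² + G) = 8*(-1/343*49*1089 + G) = 8*(-1089/7 + G) = -8712/7 + 8*G)
1/(O(-773) - 202014) = 1/((-8712/7 + 8*(-773)) - 202014) = 1/((-8712/7 - 6184) - 202014) = 1/(-52000/7 - 202014) = 1/(-1466098/7) = -7/1466098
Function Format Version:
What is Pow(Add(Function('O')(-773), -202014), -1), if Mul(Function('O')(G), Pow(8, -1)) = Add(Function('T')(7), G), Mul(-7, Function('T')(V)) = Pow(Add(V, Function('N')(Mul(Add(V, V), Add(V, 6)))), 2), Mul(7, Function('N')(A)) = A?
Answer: Rational(-7, 1466098) ≈ -4.7746e-6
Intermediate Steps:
Function('N')(A) = Mul(Rational(1, 7), A)
Function('T')(V) = Mul(Rational(-1, 7), Pow(Add(V, Mul(Rational(2, 7), V, Add(6, V))), 2)) (Function('T')(V) = Mul(Rational(-1, 7), Pow(Add(V, Mul(Rational(1, 7), Mul(Add(V, V), Add(V, 6)))), 2)) = Mul(Rational(-1, 7), Pow(Add(V, Mul(Rational(1, 7), Mul(Mul(2, V), Add(6, V)))), 2)) = Mul(Rational(-1, 7), Pow(Add(V, Mul(Rational(1, 7), Mul(2, V, Add(6, V)))), 2)) = Mul(Rational(-1, 7), Pow(Add(V, Mul(Rational(2, 7), V, Add(6, V))), 2)))
Function('O')(G) = Add(Rational(-8712, 7), Mul(8, G)) (Function('O')(G) = Mul(8, Add(Mul(Rational(-1, 343), Pow(7, 2), Pow(Add(19, Mul(2, 7)), 2)), G)) = Mul(8, Add(Mul(Rational(-1, 343), 49, Pow(Add(19, 14), 2)), G)) = Mul(8, Add(Mul(Rational(-1, 343), 49, Pow(33, 2)), G)) = Mul(8, Add(Mul(Rational(-1, 343), 49, 1089), G)) = Mul(8, Add(Rational(-1089, 7), G)) = Add(Rational(-8712, 7), Mul(8, G)))
Pow(Add(Function('O')(-773), -202014), -1) = Pow(Add(Add(Rational(-8712, 7), Mul(8, -773)), -202014), -1) = Pow(Add(Add(Rational(-8712, 7), -6184), -202014), -1) = Pow(Add(Rational(-52000, 7), -202014), -1) = Pow(Rational(-1466098, 7), -1) = Rational(-7, 1466098)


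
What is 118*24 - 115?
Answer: 2717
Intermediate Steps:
118*24 - 115 = 2832 - 115 = 2717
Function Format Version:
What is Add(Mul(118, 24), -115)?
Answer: 2717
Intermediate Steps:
Add(Mul(118, 24), -115) = Add(2832, -115) = 2717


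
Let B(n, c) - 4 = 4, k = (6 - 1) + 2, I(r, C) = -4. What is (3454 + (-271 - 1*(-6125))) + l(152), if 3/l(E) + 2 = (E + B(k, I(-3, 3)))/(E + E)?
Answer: 260567/28 ≈ 9306.0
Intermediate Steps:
k = 7 (k = 5 + 2 = 7)
B(n, c) = 8 (B(n, c) = 4 + 4 = 8)
l(E) = 3/(-2 + (8 + E)/(2*E)) (l(E) = 3/(-2 + (E + 8)/(E + E)) = 3/(-2 + (8 + E)/((2*E))) = 3/(-2 + (8 + E)*(1/(2*E))) = 3/(-2 + (8 + E)/(2*E)))
(3454 + (-271 - 1*(-6125))) + l(152) = (3454 + (-271 - 1*(-6125))) - 6*152/(-8 + 3*152) = (3454 + (-271 + 6125)) - 6*152/(-8 + 456) = (3454 + 5854) - 6*152/448 = 9308 - 6*152*1/448 = 9308 - 57/28 = 260567/28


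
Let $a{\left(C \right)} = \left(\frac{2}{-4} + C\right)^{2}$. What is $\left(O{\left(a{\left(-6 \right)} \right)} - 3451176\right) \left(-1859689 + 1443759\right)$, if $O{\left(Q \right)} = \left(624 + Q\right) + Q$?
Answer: $1435152947275$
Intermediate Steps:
$a{\left(C \right)} = \left(- \frac{1}{2} + C\right)^{2}$ ($a{\left(C \right)} = \left(2 \left(- \frac{1}{4}\right) + C\right)^{2} = \left(- \frac{1}{2} + C\right)^{2}$)
$O{\left(Q \right)} = 624 + 2 Q$
$\left(O{\left(a{\left(-6 \right)} \right)} - 3451176\right) \left(-1859689 + 1443759\right) = \left(\left(624 + 2 \frac{\left(-1 + 2 \left(-6\right)\right)^{2}}{4}\right) - 3451176\right) \left(-1859689 + 1443759\right) = \left(\left(624 + 2 \frac{\left(-1 - 12\right)^{2}}{4}\right) - 3451176\right) \left(-415930\right) = \left(\left(624 + 2 \frac{\left(-13\right)^{2}}{4}\right) - 3451176\right) \left(-415930\right) = \left(\left(624 + 2 \cdot \frac{1}{4} \cdot 169\right) - 3451176\right) \left(-415930\right) = \left(\left(624 + 2 \cdot \frac{169}{4}\right) - 3451176\right) \left(-415930\right) = \left(\left(624 + \frac{169}{2}\right) - 3451176\right) \left(-415930\right) = \left(\frac{1417}{2} - 3451176\right) \left(-415930\right) = \left(- \frac{6900935}{2}\right) \left(-415930\right) = 1435152947275$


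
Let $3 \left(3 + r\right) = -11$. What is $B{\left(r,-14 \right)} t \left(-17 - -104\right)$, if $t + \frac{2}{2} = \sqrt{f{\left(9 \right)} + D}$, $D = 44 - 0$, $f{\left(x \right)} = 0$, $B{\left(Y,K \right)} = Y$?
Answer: $580 - 1160 \sqrt{11} \approx -3267.3$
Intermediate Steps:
$r = - \frac{20}{3}$ ($r = -3 + \frac{1}{3} \left(-11\right) = -3 - \frac{11}{3} = - \frac{20}{3} \approx -6.6667$)
$D = 44$ ($D = 44 + 0 = 44$)
$t = -1 + 2 \sqrt{11}$ ($t = -1 + \sqrt{0 + 44} = -1 + \sqrt{44} = -1 + 2 \sqrt{11} \approx 5.6332$)
$B{\left(r,-14 \right)} t \left(-17 - -104\right) = - \frac{20 \left(-1 + 2 \sqrt{11}\right)}{3} \left(-17 - -104\right) = \left(\frac{20}{3} - \frac{40 \sqrt{11}}{3}\right) \left(-17 + 104\right) = \left(\frac{20}{3} - \frac{40 \sqrt{11}}{3}\right) 87 = 580 - 1160 \sqrt{11}$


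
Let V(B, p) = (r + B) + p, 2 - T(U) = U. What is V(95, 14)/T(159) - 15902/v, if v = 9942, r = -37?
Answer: -1606219/780447 ≈ -2.0581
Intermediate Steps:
T(U) = 2 - U
V(B, p) = -37 + B + p (V(B, p) = (-37 + B) + p = -37 + B + p)
V(95, 14)/T(159) - 15902/v = (-37 + 95 + 14)/(2 - 1*159) - 15902/9942 = 72/(2 - 159) - 15902*1/9942 = 72/(-157) - 7951/4971 = 72*(-1/157) - 7951/4971 = -72/157 - 7951/4971 = -1606219/780447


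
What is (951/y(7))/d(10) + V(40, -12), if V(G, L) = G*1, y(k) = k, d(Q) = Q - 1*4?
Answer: 877/14 ≈ 62.643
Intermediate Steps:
d(Q) = -4 + Q (d(Q) = Q - 4 = -4 + Q)
V(G, L) = G
(951/y(7))/d(10) + V(40, -12) = (951/7)/(-4 + 10) + 40 = (951*(1/7))/6 + 40 = (1/6)*(951/7) + 40 = 317/14 + 40 = 877/14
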